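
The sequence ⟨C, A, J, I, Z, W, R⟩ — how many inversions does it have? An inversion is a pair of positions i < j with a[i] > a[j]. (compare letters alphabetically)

5 inversions

Out-of-order index pairs (1-indexed):
(1,2): C > A
(3,4): J > I
(5,6): Z > W
(5,7): Z > R
(6,7): W > R
That's 5 pairs.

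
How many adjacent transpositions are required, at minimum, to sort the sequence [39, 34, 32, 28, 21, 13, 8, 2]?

Minimum adjacent swaps = number of inversions (each swap of adjacent out-of-order elements removes one inversion and no swap can remove more).
Count inversions — for each element, later elements that are smaller:
39: 34, 32, 28, 21, 13, 8, 2 → 7
34: 32, 28, 21, 13, 8, 2 → 6
32: 28, 21, 13, 8, 2 → 5
28: 21, 13, 8, 2 → 4
21: 13, 8, 2 → 3
13: 8, 2 → 2
8: 2 → 1
2: none → 0
Total inversions: 7 + 6 + 5 + 4 + 3 + 2 + 1 + 0 = 28

28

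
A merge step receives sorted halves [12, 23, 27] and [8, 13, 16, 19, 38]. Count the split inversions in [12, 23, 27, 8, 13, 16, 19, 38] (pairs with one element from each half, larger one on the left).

Count, for every r in R, how many entries of L exceed r:
r = 8: 12, 23, 27 → 3
r = 13: 23, 27 → 2
r = 16: 23, 27 → 2
r = 19: 23, 27 → 2
r = 38: none → 0
Cross-inversions: 3 + 2 + 2 + 2 + 0 = 9

9 split inversions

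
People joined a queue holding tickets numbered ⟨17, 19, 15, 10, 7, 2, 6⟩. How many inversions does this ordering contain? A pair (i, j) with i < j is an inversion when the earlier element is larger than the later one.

Sweep left to right; for each value list the smaller values that follow it:
17: 5
19: 5
15: 4
10: 3
7: 2
2: 0
6: 0
Sum: 5 + 5 + 4 + 3 + 2 + 0 + 0 = 19

19 inversions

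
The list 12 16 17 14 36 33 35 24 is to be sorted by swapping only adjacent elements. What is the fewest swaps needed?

Minimum adjacent swaps = number of inversions (each swap of adjacent out-of-order elements removes one inversion and no swap can remove more).
Count inversions — for each element, later elements that are smaller:
12: none → 0
16: 14 → 1
17: 14 → 1
14: none → 0
36: 33, 35, 24 → 3
33: 24 → 1
35: 24 → 1
24: none → 0
Total inversions: 0 + 1 + 1 + 0 + 3 + 1 + 1 + 0 = 7

7 adjacent swaps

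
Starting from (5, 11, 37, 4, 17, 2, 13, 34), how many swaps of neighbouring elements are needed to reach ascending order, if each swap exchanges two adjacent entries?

12 swaps

Minimum adjacent swaps = number of inversions (each swap of adjacent out-of-order elements removes one inversion and no swap can remove more).
Count inversions — for each element, later elements that are smaller:
5: 4, 2 → 2
11: 4, 2 → 2
37: 4, 17, 2, 13, 34 → 5
4: 2 → 1
17: 2, 13 → 2
2: none → 0
13: none → 0
34: none → 0
Total inversions: 2 + 2 + 5 + 1 + 2 + 0 + 0 + 0 = 12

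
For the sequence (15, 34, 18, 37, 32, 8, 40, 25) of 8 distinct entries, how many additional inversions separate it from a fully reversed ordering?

Maximum inversions for 8 distinct elements is C(8, 2) = 8·7/2 = 28.
Current inversions — for each element, count later smaller elements:
15: 1
34: 4
18: 1
37: 3
32: 2
8: 0
40: 1
25: 0
Current total: 1 + 4 + 1 + 3 + 2 + 0 + 1 + 0 = 12
Shortfall: 28 − 12 = 16

16 inversions short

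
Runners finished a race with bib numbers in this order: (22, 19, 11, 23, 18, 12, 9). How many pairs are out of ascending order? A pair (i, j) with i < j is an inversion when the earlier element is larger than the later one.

For each element, count later entries that are smaller:
22 → 19, 11, 18, 12, 9 → 5
19 → 11, 18, 12, 9 → 4
11 → 9 → 1
23 → 18, 12, 9 → 3
18 → 12, 9 → 2
12 → 9 → 1
9 → none → 0
Sum: 5 + 4 + 1 + 3 + 2 + 1 + 0 = 16

16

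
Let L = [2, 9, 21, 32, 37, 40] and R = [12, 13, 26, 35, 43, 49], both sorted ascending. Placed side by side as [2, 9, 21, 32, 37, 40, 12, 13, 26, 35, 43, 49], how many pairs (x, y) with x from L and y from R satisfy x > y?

Split inversions: 13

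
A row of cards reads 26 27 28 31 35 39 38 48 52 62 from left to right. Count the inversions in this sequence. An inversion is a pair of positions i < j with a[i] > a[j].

Out-of-order pairs: 1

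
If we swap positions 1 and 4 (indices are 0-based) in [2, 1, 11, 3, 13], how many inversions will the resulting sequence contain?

Inversions: 7

Positions 1 and 4 hold 1 and 13; after swapping, the array is [2, 13, 11, 3, 1].
Element-by-element contributions:
2: 1
13: 3
11: 2
3: 1
1: 0
Sum: 1 + 3 + 2 + 1 + 0 = 7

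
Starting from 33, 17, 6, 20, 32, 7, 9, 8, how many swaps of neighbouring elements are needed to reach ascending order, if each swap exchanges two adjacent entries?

The minimum number of adjacent swaps to sort an array equals its inversion count, since every such swap removes exactly one inversion.
Count inversions — for each element, later elements that are smaller:
33: 17, 6, 20, 32, 7, 9, 8 → 7
17: 6, 7, 9, 8 → 4
6: none → 0
20: 7, 9, 8 → 3
32: 7, 9, 8 → 3
7: none → 0
9: 8 → 1
8: none → 0
Total inversions: 7 + 4 + 0 + 3 + 3 + 0 + 1 + 0 = 18

18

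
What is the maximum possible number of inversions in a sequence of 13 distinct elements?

A reversed (strictly descending) arrangement makes every pair an inversion, giving C(13, 2) inversions.
C(13, 2) = 13·12/2 = 78

78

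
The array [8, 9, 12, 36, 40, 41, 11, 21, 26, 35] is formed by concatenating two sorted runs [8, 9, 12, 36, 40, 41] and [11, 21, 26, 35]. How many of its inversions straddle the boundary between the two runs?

13 split inversions

For each element r of the right run, count left-run elements greater than r:
r = 11: 12, 36, 40, 41 → 4
r = 21: 36, 40, 41 → 3
r = 26: 36, 40, 41 → 3
r = 35: 36, 40, 41 → 3
Cross-inversions: 4 + 3 + 3 + 3 = 13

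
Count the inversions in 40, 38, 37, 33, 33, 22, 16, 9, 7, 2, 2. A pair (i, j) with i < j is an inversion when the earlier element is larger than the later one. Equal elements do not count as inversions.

53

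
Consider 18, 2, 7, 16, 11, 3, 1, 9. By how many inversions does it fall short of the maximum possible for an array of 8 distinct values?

10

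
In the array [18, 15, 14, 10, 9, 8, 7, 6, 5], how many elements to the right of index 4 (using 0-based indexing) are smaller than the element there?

4

The element at index 4 is 9.
Elements after it: 8, 7, 6, 5
Those smaller than 9: 8, 7, 6, 5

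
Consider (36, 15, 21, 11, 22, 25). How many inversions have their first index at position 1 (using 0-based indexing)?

1 such element

The element at index 1 is 15.
Elements after it: 21, 11, 22, 25
Those smaller than 15: 11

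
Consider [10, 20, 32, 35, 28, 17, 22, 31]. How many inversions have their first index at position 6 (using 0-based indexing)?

0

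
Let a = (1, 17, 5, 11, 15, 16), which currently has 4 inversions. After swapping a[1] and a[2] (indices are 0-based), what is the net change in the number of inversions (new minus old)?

Positions 1 and 2 hold 17 and 5; after swapping, the array is [1, 5, 17, 11, 15, 16].
For each element, count later entries that are smaller:
1 → none → 0
5 → none → 0
17 → 11, 15, 16 → 3
11 → none → 0
15 → none → 0
16 → none → 0
Sum: 0 + 0 + 3 + 0 + 0 + 0 = 3
Change: 3 − 4 = -1

-1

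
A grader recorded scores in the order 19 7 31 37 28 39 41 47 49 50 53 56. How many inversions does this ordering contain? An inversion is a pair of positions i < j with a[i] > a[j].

There are 3 inversions.

Count, for each position, how many later elements it exceeds:
19: 1
7: 0
31: 1
37: 1
28: 0
39: 0
41: 0
47: 0
49: 0
50: 0
53: 0
56: 0
Sum: 1 + 0 + 1 + 1 + 0 + 0 + 0 + 0 + 0 + 0 + 0 + 0 = 3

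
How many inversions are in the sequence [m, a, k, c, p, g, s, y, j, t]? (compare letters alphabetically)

13 out-of-order pairs

Count, for each position, how many later elements it exceeds:
m: 5
a: 0
k: 3
c: 0
p: 2
g: 0
s: 1
y: 2
j: 0
t: 0
Sum: 5 + 0 + 3 + 0 + 2 + 0 + 1 + 2 + 0 + 0 = 13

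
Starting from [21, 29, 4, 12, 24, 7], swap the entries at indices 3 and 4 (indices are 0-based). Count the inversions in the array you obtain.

10

Positions 3 and 4 hold 12 and 24; after swapping, the array is [21, 29, 4, 24, 12, 7].
Sweep left to right; for each value list the smaller values that follow it:
21: 3
29: 4
4: 0
24: 2
12: 1
7: 0
Sum: 3 + 4 + 0 + 2 + 1 + 0 = 10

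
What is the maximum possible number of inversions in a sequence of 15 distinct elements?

Inversions: 105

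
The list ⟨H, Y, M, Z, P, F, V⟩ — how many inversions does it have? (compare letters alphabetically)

There are 10 inversions.

Element-by-element contributions:
H → F → 1
Y → M, P, F, V → 4
M → F → 1
Z → P, F, V → 3
P → F → 1
F → none → 0
V → none → 0
Sum: 1 + 4 + 1 + 3 + 1 + 0 + 0 = 10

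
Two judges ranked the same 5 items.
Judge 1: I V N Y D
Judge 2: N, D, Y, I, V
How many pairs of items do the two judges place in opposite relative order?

Assign each item its position (1..5) in the first ordering, then rewrite the second ordering as that position sequence:
positions: I→1, V→2, N→3, Y→4, D→5
second ordering as positions: [3, 5, 4, 1, 2]
Discordant pairs = inversions in this position sequence.
3: 1, 2 → 2
5: 4, 1, 2 → 3
4: 1, 2 → 2
1: 0
2: 0
Total: 2 + 3 + 2 + 0 + 0 = 7

There are 7 discordant pairs.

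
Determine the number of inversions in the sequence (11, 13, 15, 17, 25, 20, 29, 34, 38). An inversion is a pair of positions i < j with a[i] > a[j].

There is 1 out-of-order pair.

Sweep left to right; for each value list the smaller values that follow it:
11: 0
13: 0
15: 0
17: 0
25: 1
20: 0
29: 0
34: 0
38: 0
Sum: 0 + 0 + 0 + 0 + 1 + 0 + 0 + 0 + 0 = 1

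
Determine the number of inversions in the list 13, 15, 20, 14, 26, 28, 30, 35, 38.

2 inversions

Element-by-element contributions:
13: 0
15: 1
20: 1
14: 0
26: 0
28: 0
30: 0
35: 0
38: 0
Sum: 0 + 1 + 1 + 0 + 0 + 0 + 0 + 0 + 0 = 2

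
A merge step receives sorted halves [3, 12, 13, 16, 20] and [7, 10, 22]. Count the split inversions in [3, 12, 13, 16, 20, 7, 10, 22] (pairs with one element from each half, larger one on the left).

8

Count, for every r in R, how many entries of L exceed r:
r = 7: 12, 13, 16, 20 → 4
r = 10: 12, 13, 16, 20 → 4
r = 22: none → 0
Cross-inversions: 4 + 4 + 0 = 8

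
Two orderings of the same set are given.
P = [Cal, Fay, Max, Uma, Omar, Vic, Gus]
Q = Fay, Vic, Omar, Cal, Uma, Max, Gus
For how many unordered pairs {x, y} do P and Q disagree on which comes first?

Assign each item its position (1..7) in the first ordering, then rewrite the second ordering as that position sequence:
positions: Cal→1, Fay→2, Max→3, Uma→4, Omar→5, Vic→6, Gus→7
second ordering as positions: [2, 6, 5, 1, 4, 3, 7]
Discordant pairs = inversions in this position sequence.
2: 1 → 1
6: 5, 1, 4, 3 → 4
5: 1, 4, 3 → 3
1: 0
4: 3 → 1
3: 0
7: 0
Total: 1 + 4 + 3 + 0 + 1 + 0 + 0 = 9

9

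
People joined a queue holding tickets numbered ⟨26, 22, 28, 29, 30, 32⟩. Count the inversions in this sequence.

1

Inversion pairs (indices are 1-based):
(1,2): 26 > 22
That's 1 pair.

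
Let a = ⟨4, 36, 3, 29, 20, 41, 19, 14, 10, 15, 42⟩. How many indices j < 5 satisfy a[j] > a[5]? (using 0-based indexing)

0

The element at index 5 is 41.
Elements before it: 4, 36, 3, 29, 20
None of them are larger than 41.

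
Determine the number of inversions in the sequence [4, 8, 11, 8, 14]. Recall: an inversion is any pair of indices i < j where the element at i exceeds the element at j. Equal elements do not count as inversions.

Element-by-element contributions:
4 → none → 0
8 → none → 0
11 → 8 → 1
8 → none → 0
14 → none → 0
Sum: 0 + 0 + 1 + 0 + 0 = 1

1 inversion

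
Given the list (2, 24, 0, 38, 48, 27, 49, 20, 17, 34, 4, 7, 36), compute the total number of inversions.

37 inversions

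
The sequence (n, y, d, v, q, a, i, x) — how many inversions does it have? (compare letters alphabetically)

15

For each element, count later entries that are smaller:
n → d, a, i → 3
y → d, v, q, a, i, x → 6
d → a → 1
v → q, a, i → 3
q → a, i → 2
a → none → 0
i → none → 0
x → none → 0
Sum: 3 + 6 + 1 + 3 + 2 + 0 + 0 + 0 = 15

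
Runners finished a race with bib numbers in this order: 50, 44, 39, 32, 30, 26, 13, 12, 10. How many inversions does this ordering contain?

36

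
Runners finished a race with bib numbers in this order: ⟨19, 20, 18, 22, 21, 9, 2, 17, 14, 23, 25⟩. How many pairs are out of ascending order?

Sweep left to right; for each value list the smaller values that follow it:
19 → 18, 9, 2, 17, 14 → 5
20 → 18, 9, 2, 17, 14 → 5
18 → 9, 2, 17, 14 → 4
22 → 21, 9, 2, 17, 14 → 5
21 → 9, 2, 17, 14 → 4
9 → 2 → 1
2 → none → 0
17 → 14 → 1
14 → none → 0
23 → none → 0
25 → none → 0
Sum: 5 + 5 + 4 + 5 + 4 + 1 + 0 + 1 + 0 + 0 + 0 = 25

25 inversions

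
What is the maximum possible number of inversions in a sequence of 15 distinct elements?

105 inversions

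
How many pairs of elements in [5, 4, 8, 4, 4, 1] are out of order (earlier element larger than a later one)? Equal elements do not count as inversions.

Inversion pairs (indices are 1-based):
(1,2): 5 > 4
(1,4): 5 > 4
(1,5): 5 > 4
(1,6): 5 > 1
(2,6): 4 > 1
(3,4): 8 > 4
(3,5): 8 > 4
(3,6): 8 > 1
(4,6): 4 > 1
(5,6): 4 > 1
That's 10 pairs.

10 out-of-order pairs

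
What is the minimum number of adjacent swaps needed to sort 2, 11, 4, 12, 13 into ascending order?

1

The minimum number of adjacent swaps to sort an array equals its inversion count, since every such swap removes exactly one inversion.
Count inversions — for each element, later elements that are smaller:
2: none → 0
11: 4 → 1
4: none → 0
12: none → 0
13: none → 0
Total inversions: 0 + 1 + 0 + 0 + 0 = 1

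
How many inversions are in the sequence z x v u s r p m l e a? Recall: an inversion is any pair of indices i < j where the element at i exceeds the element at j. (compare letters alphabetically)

There are 55 inversions.

For each element, count later entries that are smaller:
z → x, v, u, s, r, p, m, l, e, a → 10
x → v, u, s, r, p, m, l, e, a → 9
v → u, s, r, p, m, l, e, a → 8
u → s, r, p, m, l, e, a → 7
s → r, p, m, l, e, a → 6
r → p, m, l, e, a → 5
p → m, l, e, a → 4
m → l, e, a → 3
l → e, a → 2
e → a → 1
a → none → 0
Sum: 10 + 9 + 8 + 7 + 6 + 5 + 4 + 3 + 2 + 1 + 0 = 55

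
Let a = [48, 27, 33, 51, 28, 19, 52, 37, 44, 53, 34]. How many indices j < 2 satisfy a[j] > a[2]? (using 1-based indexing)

The element at index 2 is 27.
Elements before it: 48
Those larger than 27: 48

1 such element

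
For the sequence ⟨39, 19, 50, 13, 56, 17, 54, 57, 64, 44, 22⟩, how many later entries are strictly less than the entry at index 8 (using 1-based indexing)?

The element at index 8 is 57.
Elements after it: 64, 44, 22
Those smaller than 57: 44, 22

2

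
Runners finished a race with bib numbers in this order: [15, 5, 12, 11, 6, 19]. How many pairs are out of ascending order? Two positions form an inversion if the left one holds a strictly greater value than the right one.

For each element, count later entries that are smaller:
15: 4
5: 0
12: 2
11: 1
6: 0
19: 0
Sum: 4 + 0 + 2 + 1 + 0 + 0 = 7

Out-of-order pairs: 7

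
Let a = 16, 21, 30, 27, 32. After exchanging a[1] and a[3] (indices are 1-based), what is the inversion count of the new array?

Inversions: 4

Positions 1 and 3 hold 16 and 30; after swapping, the array is [30, 21, 16, 27, 32].
For each element, count later entries that are smaller:
30: 3
21: 1
16: 0
27: 0
32: 0
Sum: 3 + 1 + 0 + 0 + 0 = 4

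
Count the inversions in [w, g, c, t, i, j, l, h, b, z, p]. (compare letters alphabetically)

Inversions: 26

For each element, count later entries that are smaller:
w → g, c, t, i, j, l, h, b, p → 9
g → c, b → 2
c → b → 1
t → i, j, l, h, b, p → 6
i → h, b → 2
j → h, b → 2
l → h, b → 2
h → b → 1
b → none → 0
z → p → 1
p → none → 0
Sum: 9 + 2 + 1 + 6 + 2 + 2 + 2 + 1 + 0 + 1 + 0 = 26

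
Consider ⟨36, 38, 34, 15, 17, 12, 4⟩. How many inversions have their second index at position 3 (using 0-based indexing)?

The element at index 3 is 15.
Elements before it: 36, 38, 34
Those larger than 15: 36, 38, 34

3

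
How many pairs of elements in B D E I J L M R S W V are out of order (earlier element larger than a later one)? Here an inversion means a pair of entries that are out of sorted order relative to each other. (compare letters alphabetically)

1 inversion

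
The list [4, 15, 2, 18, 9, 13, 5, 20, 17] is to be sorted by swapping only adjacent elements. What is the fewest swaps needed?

Minimum adjacent swaps = number of inversions (each swap of adjacent out-of-order elements removes one inversion and no swap can remove more).
Count inversions — for each element, later elements that are smaller:
4: 2 → 1
15: 2, 9, 13, 5 → 4
2: none → 0
18: 9, 13, 5, 17 → 4
9: 5 → 1
13: 5 → 1
5: none → 0
20: 17 → 1
17: none → 0
Total inversions: 1 + 4 + 0 + 4 + 1 + 1 + 0 + 1 + 0 = 12

12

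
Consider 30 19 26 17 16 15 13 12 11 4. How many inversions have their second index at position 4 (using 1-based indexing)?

3

The element at index 4 is 17.
Elements before it: 30, 19, 26
Those larger than 17: 30, 19, 26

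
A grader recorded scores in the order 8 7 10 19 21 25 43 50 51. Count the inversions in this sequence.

Sweep left to right; for each value list the smaller values that follow it:
8 → 7 → 1
7 → none → 0
10 → none → 0
19 → none → 0
21 → none → 0
25 → none → 0
43 → none → 0
50 → none → 0
51 → none → 0
Sum: 1 + 0 + 0 + 0 + 0 + 0 + 0 + 0 + 0 = 1

1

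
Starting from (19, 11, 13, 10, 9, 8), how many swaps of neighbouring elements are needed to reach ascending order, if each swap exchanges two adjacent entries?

14 adjacent swaps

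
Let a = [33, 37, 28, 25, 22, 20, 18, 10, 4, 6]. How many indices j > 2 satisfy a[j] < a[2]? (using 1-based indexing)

8

The element at index 2 is 37.
Elements after it: 28, 25, 22, 20, 18, 10, 4, 6
Those smaller than 37: 28, 25, 22, 20, 18, 10, 4, 6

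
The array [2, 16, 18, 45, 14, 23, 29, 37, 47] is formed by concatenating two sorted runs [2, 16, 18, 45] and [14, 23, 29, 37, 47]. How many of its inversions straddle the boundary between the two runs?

6

Count, for every r in R, how many entries of L exceed r:
r = 14: 16, 18, 45 → 3
r = 23: 45 → 1
r = 29: 45 → 1
r = 37: 45 → 1
r = 47: none → 0
Cross-inversions: 3 + 1 + 1 + 1 + 0 = 6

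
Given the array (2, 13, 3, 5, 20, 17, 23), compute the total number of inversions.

Out-of-order pairs: 3

Count, for each position, how many later elements it exceeds:
2 → none → 0
13 → 3, 5 → 2
3 → none → 0
5 → none → 0
20 → 17 → 1
17 → none → 0
23 → none → 0
Sum: 0 + 2 + 0 + 0 + 1 + 0 + 0 = 3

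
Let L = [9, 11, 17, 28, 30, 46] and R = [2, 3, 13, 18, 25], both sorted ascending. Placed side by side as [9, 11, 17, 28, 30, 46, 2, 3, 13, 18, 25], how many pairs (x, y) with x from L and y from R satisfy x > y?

Split inversions: 22

Count, for every r in R, how many entries of L exceed r:
r = 2: 9, 11, 17, 28, 30, 46 → 6
r = 3: 9, 11, 17, 28, 30, 46 → 6
r = 13: 17, 28, 30, 46 → 4
r = 18: 28, 30, 46 → 3
r = 25: 28, 30, 46 → 3
Cross-inversions: 6 + 6 + 4 + 3 + 3 = 22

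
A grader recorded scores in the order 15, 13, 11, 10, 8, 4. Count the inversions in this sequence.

Element-by-element contributions:
15: 5
13: 4
11: 3
10: 2
8: 1
4: 0
Sum: 5 + 4 + 3 + 2 + 1 + 0 = 15

15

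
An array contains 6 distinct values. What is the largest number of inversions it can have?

15

A reversed (strictly descending) arrangement makes every pair an inversion, giving C(6, 2) inversions.
C(6, 2) = 6·5/2 = 15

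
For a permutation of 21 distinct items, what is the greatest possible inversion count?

210

The maximum occurs when the array is in strictly decreasing order: every one of the C(21, 2) pairs is inverted.
C(21, 2) = 21·20/2 = 210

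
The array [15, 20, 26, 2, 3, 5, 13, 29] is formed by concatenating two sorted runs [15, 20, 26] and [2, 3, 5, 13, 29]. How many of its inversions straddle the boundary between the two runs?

For each element r of the right run, count left-run elements greater than r:
r = 2: 15, 20, 26 → 3
r = 3: 15, 20, 26 → 3
r = 5: 15, 20, 26 → 3
r = 13: 15, 20, 26 → 3
r = 29: none → 0
Cross-inversions: 3 + 3 + 3 + 3 + 0 = 12

12 split inversions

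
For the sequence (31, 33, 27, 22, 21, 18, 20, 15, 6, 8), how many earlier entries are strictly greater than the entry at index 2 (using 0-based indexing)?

2 such elements

The element at index 2 is 27.
Elements before it: 31, 33
Those larger than 27: 31, 33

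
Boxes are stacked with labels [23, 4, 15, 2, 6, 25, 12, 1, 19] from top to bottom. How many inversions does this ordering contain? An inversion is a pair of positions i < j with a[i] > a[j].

19 inversions

Element-by-element contributions:
23 → 4, 15, 2, 6, 12, 1, 19 → 7
4 → 2, 1 → 2
15 → 2, 6, 12, 1 → 4
2 → 1 → 1
6 → 1 → 1
25 → 12, 1, 19 → 3
12 → 1 → 1
1 → none → 0
19 → none → 0
Sum: 7 + 2 + 4 + 1 + 1 + 3 + 1 + 0 + 0 = 19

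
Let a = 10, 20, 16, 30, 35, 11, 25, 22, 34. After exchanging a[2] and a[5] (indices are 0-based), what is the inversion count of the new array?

10

Positions 2 and 5 hold 16 and 11; after swapping, the array is [10, 20, 11, 30, 35, 16, 25, 22, 34].
Count, for each position, how many later elements it exceeds:
10: 0
20: 2
11: 0
30: 3
35: 4
16: 0
25: 1
22: 0
34: 0
Sum: 0 + 2 + 0 + 3 + 4 + 0 + 1 + 0 + 0 = 10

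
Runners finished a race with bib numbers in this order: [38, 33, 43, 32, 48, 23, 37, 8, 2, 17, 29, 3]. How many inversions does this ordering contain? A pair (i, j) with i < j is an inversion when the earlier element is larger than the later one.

Element-by-element contributions:
38 → 33, 32, 23, 37, 8, 2, 17, 29, 3 → 9
33 → 32, 23, 8, 2, 17, 29, 3 → 7
43 → 32, 23, 37, 8, 2, 17, 29, 3 → 8
32 → 23, 8, 2, 17, 29, 3 → 6
48 → 23, 37, 8, 2, 17, 29, 3 → 7
23 → 8, 2, 17, 3 → 4
37 → 8, 2, 17, 29, 3 → 5
8 → 2, 3 → 2
2 → none → 0
17 → 3 → 1
29 → 3 → 1
3 → none → 0
Sum: 9 + 7 + 8 + 6 + 7 + 4 + 5 + 2 + 0 + 1 + 1 + 0 = 50

50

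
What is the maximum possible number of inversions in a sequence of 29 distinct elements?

406 inversions

The maximum occurs when the array is in strictly decreasing order: every one of the C(29, 2) pairs is inverted.
C(29, 2) = 29·28/2 = 406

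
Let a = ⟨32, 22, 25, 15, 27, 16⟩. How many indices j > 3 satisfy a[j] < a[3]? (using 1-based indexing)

2

The element at index 3 is 25.
Elements after it: 15, 27, 16
Those smaller than 25: 15, 16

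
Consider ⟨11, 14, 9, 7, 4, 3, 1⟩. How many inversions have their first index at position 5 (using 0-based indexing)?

1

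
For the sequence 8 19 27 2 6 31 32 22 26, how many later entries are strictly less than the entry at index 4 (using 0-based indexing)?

0 such elements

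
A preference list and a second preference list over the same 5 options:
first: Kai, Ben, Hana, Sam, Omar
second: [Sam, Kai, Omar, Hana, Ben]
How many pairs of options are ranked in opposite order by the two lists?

6 pairs

Assign each item its position (1..5) in the first ordering, then rewrite the second ordering as that position sequence:
positions: Kai→1, Ben→2, Hana→3, Sam→4, Omar→5
second ordering as positions: [4, 1, 5, 3, 2]
Discordant pairs = inversions in this position sequence.
4: 1, 3, 2 → 3
1: 0
5: 3, 2 → 2
3: 2 → 1
2: 0
Total: 3 + 0 + 2 + 1 + 0 = 6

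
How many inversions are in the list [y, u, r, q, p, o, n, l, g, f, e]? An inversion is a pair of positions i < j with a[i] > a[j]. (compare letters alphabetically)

55

Count, for each position, how many later elements it exceeds:
y → u, r, q, p, o, n, l, g, f, e → 10
u → r, q, p, o, n, l, g, f, e → 9
r → q, p, o, n, l, g, f, e → 8
q → p, o, n, l, g, f, e → 7
p → o, n, l, g, f, e → 6
o → n, l, g, f, e → 5
n → l, g, f, e → 4
l → g, f, e → 3
g → f, e → 2
f → e → 1
e → none → 0
Sum: 10 + 9 + 8 + 7 + 6 + 5 + 4 + 3 + 2 + 1 + 0 = 55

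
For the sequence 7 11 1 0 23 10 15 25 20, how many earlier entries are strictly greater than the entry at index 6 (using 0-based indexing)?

1

The element at index 6 is 15.
Elements before it: 7, 11, 1, 0, 23, 10
Those larger than 15: 23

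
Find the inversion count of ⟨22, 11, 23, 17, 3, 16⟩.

Element-by-element contributions:
22 → 11, 17, 3, 16 → 4
11 → 3 → 1
23 → 17, 3, 16 → 3
17 → 3, 16 → 2
3 → none → 0
16 → none → 0
Sum: 4 + 1 + 3 + 2 + 0 + 0 = 10

10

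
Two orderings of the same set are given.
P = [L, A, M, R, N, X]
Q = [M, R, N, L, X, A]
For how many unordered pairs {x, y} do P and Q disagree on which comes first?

7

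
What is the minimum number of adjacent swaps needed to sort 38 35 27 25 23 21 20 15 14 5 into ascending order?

Each adjacent swap fixes exactly one inversion, so the minimum swap count equals the number of inversions.
Count inversions — for each element, later elements that are smaller:
38: 35, 27, 25, 23, 21, 20, 15, 14, 5 → 9
35: 27, 25, 23, 21, 20, 15, 14, 5 → 8
27: 25, 23, 21, 20, 15, 14, 5 → 7
25: 23, 21, 20, 15, 14, 5 → 6
23: 21, 20, 15, 14, 5 → 5
21: 20, 15, 14, 5 → 4
20: 15, 14, 5 → 3
15: 14, 5 → 2
14: 5 → 1
5: none → 0
Total inversions: 9 + 8 + 7 + 6 + 5 + 4 + 3 + 2 + 1 + 0 = 45

45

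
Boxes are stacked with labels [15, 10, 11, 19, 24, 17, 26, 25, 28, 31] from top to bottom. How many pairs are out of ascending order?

5

Sweep left to right; for each value list the smaller values that follow it:
15 → 10, 11 → 2
10 → none → 0
11 → none → 0
19 → 17 → 1
24 → 17 → 1
17 → none → 0
26 → 25 → 1
25 → none → 0
28 → none → 0
31 → none → 0
Sum: 2 + 0 + 0 + 1 + 1 + 0 + 1 + 0 + 0 + 0 = 5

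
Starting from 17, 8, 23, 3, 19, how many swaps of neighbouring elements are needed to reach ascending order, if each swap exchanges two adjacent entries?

The minimum number of adjacent swaps to sort an array equals its inversion count, since every such swap removes exactly one inversion.
Count inversions — for each element, later elements that are smaller:
17: 8, 3 → 2
8: 3 → 1
23: 3, 19 → 2
3: none → 0
19: none → 0
Total inversions: 2 + 1 + 2 + 0 + 0 = 5

5 adjacent swaps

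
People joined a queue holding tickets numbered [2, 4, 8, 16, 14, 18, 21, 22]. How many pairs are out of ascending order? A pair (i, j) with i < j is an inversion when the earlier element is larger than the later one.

Sweep left to right; for each value list the smaller values that follow it:
2: 0
4: 0
8: 0
16: 1
14: 0
18: 0
21: 0
22: 0
Sum: 0 + 0 + 0 + 1 + 0 + 0 + 0 + 0 = 1

1 inversion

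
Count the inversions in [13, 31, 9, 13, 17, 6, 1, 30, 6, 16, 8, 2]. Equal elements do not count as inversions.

Element-by-element contributions:
13: 6
31: 10
9: 5
13: 5
17: 6
6: 2
1: 0
30: 4
6: 1
16: 2
8: 1
2: 0
Sum: 6 + 10 + 5 + 5 + 6 + 2 + 0 + 4 + 1 + 2 + 1 + 0 = 42

42 out-of-order pairs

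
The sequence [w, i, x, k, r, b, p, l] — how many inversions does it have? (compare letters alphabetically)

17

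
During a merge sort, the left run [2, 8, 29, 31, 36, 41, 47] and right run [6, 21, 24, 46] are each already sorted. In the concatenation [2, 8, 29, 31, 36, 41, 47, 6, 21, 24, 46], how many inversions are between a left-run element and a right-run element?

Count, for every r in R, how many entries of L exceed r:
r = 6: 8, 29, 31, 36, 41, 47 → 6
r = 21: 29, 31, 36, 41, 47 → 5
r = 24: 29, 31, 36, 41, 47 → 5
r = 46: 47 → 1
Cross-inversions: 6 + 5 + 5 + 1 = 17

17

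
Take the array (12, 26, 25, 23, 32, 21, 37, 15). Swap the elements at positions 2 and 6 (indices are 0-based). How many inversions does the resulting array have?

16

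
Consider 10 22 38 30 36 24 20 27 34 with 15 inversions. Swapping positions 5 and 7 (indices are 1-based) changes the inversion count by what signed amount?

-3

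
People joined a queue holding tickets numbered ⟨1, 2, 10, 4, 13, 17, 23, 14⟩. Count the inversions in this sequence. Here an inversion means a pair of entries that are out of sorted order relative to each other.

For each element, count later entries that are smaller:
1 → none → 0
2 → none → 0
10 → 4 → 1
4 → none → 0
13 → none → 0
17 → 14 → 1
23 → 14 → 1
14 → none → 0
Sum: 0 + 0 + 1 + 0 + 0 + 1 + 1 + 0 = 3

3 inversions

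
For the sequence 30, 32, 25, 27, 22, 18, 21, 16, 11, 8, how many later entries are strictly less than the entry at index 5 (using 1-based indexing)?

5

The element at index 5 is 22.
Elements after it: 18, 21, 16, 11, 8
Those smaller than 22: 18, 21, 16, 11, 8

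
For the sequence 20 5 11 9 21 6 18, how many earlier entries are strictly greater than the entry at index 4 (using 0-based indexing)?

The element at index 4 is 21.
Elements before it: 20, 5, 11, 9
None of them are larger than 21.

0 such elements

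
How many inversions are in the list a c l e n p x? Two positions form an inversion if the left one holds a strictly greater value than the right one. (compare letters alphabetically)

Count, for each position, how many later elements it exceeds:
a: 0
c: 0
l: 1
e: 0
n: 0
p: 0
x: 0
Sum: 0 + 0 + 1 + 0 + 0 + 0 + 0 = 1

1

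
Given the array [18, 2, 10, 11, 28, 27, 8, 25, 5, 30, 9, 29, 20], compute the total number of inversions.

31 out-of-order pairs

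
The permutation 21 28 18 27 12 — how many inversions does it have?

There are 7 inversions.

Sweep left to right; for each value list the smaller values that follow it:
21 → 18, 12 → 2
28 → 18, 27, 12 → 3
18 → 12 → 1
27 → 12 → 1
12 → none → 0
Sum: 2 + 3 + 1 + 1 + 0 = 7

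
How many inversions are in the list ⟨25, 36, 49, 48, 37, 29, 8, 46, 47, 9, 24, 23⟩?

Element-by-element contributions:
25: 4
36: 5
49: 9
48: 8
37: 5
29: 4
8: 0
46: 3
47: 3
9: 0
24: 1
23: 0
Sum: 4 + 5 + 9 + 8 + 5 + 4 + 0 + 3 + 3 + 0 + 1 + 0 = 42

42 inversions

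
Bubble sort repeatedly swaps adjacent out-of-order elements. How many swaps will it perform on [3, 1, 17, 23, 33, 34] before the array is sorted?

Adjacent swaps: 1

Each adjacent swap fixes exactly one inversion, so the minimum swap count equals the number of inversions.
Count inversions — for each element, later elements that are smaller:
3: 1 → 1
1: none → 0
17: none → 0
23: none → 0
33: none → 0
34: none → 0
Total inversions: 1 + 0 + 0 + 0 + 0 + 0 = 1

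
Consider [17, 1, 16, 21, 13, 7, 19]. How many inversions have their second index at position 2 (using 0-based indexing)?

1 such element

The element at index 2 is 16.
Elements before it: 17, 1
Those larger than 16: 17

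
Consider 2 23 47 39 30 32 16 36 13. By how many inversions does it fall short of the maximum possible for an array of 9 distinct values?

17 inversions short

Maximum inversions for 9 distinct elements is C(9, 2) = 9·8/2 = 36.
Current inversions — for each element, count later smaller elements:
2: 0
23: 2
47: 6
39: 5
30: 2
32: 2
16: 1
36: 1
13: 0
Current total: 0 + 2 + 6 + 5 + 2 + 2 + 1 + 1 + 0 = 19
Shortfall: 36 − 19 = 17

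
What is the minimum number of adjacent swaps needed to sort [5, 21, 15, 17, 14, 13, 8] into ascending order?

14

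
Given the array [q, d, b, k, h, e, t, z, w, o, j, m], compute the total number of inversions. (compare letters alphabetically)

25

Element-by-element contributions:
q → d, b, k, h, e, o, j, m → 8
d → b → 1
b → none → 0
k → h, e, j → 3
h → e → 1
e → none → 0
t → o, j, m → 3
z → w, o, j, m → 4
w → o, j, m → 3
o → j, m → 2
j → none → 0
m → none → 0
Sum: 8 + 1 + 0 + 3 + 1 + 0 + 3 + 4 + 3 + 2 + 0 + 0 = 25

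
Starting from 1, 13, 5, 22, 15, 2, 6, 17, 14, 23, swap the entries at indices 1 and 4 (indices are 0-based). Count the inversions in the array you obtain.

Positions 1 and 4 hold 13 and 15; after swapping, the array is [1, 15, 5, 22, 13, 2, 6, 17, 14, 23].
Element-by-element contributions:
1 → none → 0
15 → 5, 13, 2, 6, 14 → 5
5 → 2 → 1
22 → 13, 2, 6, 17, 14 → 5
13 → 2, 6 → 2
2 → none → 0
6 → none → 0
17 → 14 → 1
14 → none → 0
23 → none → 0
Sum: 0 + 5 + 1 + 5 + 2 + 0 + 0 + 1 + 0 + 0 = 14

14 inversions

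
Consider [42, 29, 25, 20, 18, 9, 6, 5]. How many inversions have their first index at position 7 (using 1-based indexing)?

The element at index 7 is 6.
Elements after it: 5
Those smaller than 6: 5

1 such element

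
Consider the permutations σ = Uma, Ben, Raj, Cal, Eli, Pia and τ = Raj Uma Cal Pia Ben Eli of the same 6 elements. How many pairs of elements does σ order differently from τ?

There are 5 discordant pairs.

Assign each item its position (1..6) in the first ordering, then rewrite the second ordering as that position sequence:
positions: Uma→1, Ben→2, Raj→3, Cal→4, Eli→5, Pia→6
second ordering as positions: [3, 1, 4, 6, 2, 5]
Discordant pairs = inversions in this position sequence.
3: 1, 2 → 2
1: 0
4: 2 → 1
6: 2, 5 → 2
2: 0
5: 0
Total: 2 + 0 + 1 + 2 + 0 + 0 = 5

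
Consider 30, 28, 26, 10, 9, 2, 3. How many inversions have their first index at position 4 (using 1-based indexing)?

The element at index 4 is 10.
Elements after it: 9, 2, 3
Those smaller than 10: 9, 2, 3

3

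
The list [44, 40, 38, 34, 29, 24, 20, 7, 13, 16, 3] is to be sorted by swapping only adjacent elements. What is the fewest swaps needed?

Minimum adjacent swaps = number of inversions (each swap of adjacent out-of-order elements removes one inversion and no swap can remove more).
Count inversions — for each element, later elements that are smaller:
44: 40, 38, 34, 29, 24, 20, 7, 13, 16, 3 → 10
40: 38, 34, 29, 24, 20, 7, 13, 16, 3 → 9
38: 34, 29, 24, 20, 7, 13, 16, 3 → 8
34: 29, 24, 20, 7, 13, 16, 3 → 7
29: 24, 20, 7, 13, 16, 3 → 6
24: 20, 7, 13, 16, 3 → 5
20: 7, 13, 16, 3 → 4
7: 3 → 1
13: 3 → 1
16: 3 → 1
3: none → 0
Total inversions: 10 + 9 + 8 + 7 + 6 + 5 + 4 + 1 + 1 + 1 + 0 = 52

52 swaps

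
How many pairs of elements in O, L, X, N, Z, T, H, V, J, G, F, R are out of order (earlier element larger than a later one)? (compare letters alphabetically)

There are 43 inversions.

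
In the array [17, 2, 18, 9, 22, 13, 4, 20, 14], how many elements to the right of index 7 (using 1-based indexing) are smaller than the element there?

0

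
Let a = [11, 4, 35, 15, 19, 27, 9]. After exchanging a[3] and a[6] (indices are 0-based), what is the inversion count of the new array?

8 inversions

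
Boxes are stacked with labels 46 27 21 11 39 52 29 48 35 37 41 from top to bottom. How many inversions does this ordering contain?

22 out-of-order pairs

Count, for each position, how many later elements it exceeds:
46 → 27, 21, 11, 39, 29, 35, 37, 41 → 8
27 → 21, 11 → 2
21 → 11 → 1
11 → none → 0
39 → 29, 35, 37 → 3
52 → 29, 48, 35, 37, 41 → 5
29 → none → 0
48 → 35, 37, 41 → 3
35 → none → 0
37 → none → 0
41 → none → 0
Sum: 8 + 2 + 1 + 0 + 3 + 5 + 0 + 3 + 0 + 0 + 0 = 22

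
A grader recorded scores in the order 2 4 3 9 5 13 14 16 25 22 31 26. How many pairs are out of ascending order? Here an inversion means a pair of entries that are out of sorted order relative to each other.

For each element, count later entries that are smaller:
2 → none → 0
4 → 3 → 1
3 → none → 0
9 → 5 → 1
5 → none → 0
13 → none → 0
14 → none → 0
16 → none → 0
25 → 22 → 1
22 → none → 0
31 → 26 → 1
26 → none → 0
Sum: 0 + 1 + 0 + 1 + 0 + 0 + 0 + 0 + 1 + 0 + 1 + 0 = 4

4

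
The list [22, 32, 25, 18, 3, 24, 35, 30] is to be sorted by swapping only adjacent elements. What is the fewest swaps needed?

The minimum number of adjacent swaps to sort an array equals its inversion count, since every such swap removes exactly one inversion.
Count inversions — for each element, later elements that are smaller:
22: 18, 3 → 2
32: 25, 18, 3, 24, 30 → 5
25: 18, 3, 24 → 3
18: 3 → 1
3: none → 0
24: none → 0
35: 30 → 1
30: none → 0
Total inversions: 2 + 5 + 3 + 1 + 0 + 0 + 1 + 0 = 12

12 adjacent swaps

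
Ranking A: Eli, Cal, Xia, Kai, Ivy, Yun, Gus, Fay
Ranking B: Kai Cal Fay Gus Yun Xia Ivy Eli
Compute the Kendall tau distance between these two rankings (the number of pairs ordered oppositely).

18

Assign each item its position (1..8) in the first ordering, then rewrite the second ordering as that position sequence:
positions: Eli→1, Cal→2, Xia→3, Kai→4, Ivy→5, Yun→6, Gus→7, Fay→8
second ordering as positions: [4, 2, 8, 7, 6, 3, 5, 1]
Discordant pairs = inversions in this position sequence.
4: 2, 3, 1 → 3
2: 1 → 1
8: 7, 6, 3, 5, 1 → 5
7: 6, 3, 5, 1 → 4
6: 3, 5, 1 → 3
3: 1 → 1
5: 1 → 1
1: 0
Total: 3 + 1 + 5 + 4 + 3 + 1 + 1 + 0 = 18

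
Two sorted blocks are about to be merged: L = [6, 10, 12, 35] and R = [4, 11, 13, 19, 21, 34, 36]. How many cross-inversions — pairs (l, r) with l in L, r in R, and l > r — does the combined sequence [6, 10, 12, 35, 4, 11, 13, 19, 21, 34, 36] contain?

There are 10 cross-inversions.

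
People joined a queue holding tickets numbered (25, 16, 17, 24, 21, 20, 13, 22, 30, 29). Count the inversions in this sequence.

17

For each element, count later entries that are smaller:
25 → 16, 17, 24, 21, 20, 13, 22 → 7
16 → 13 → 1
17 → 13 → 1
24 → 21, 20, 13, 22 → 4
21 → 20, 13 → 2
20 → 13 → 1
13 → none → 0
22 → none → 0
30 → 29 → 1
29 → none → 0
Sum: 7 + 1 + 1 + 4 + 2 + 1 + 0 + 0 + 1 + 0 = 17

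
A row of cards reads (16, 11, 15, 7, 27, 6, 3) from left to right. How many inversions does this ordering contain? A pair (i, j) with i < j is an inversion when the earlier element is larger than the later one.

Count, for each position, how many later elements it exceeds:
16 → 11, 15, 7, 6, 3 → 5
11 → 7, 6, 3 → 3
15 → 7, 6, 3 → 3
7 → 6, 3 → 2
27 → 6, 3 → 2
6 → 3 → 1
3 → none → 0
Sum: 5 + 3 + 3 + 2 + 2 + 1 + 0 = 16

16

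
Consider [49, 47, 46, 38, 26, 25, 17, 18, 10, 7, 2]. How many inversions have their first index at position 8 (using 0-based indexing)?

2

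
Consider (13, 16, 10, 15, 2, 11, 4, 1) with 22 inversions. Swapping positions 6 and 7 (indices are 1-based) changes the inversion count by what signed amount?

-1

Positions 6 and 7 hold 11 and 4; after swapping, the array is [13, 16, 10, 15, 2, 4, 11, 1].
Count, for each position, how many later elements it exceeds:
13: 5
16: 6
10: 3
15: 4
2: 1
4: 1
11: 1
1: 0
Sum: 5 + 6 + 3 + 4 + 1 + 1 + 1 + 0 = 21
Change: 21 − 22 = -1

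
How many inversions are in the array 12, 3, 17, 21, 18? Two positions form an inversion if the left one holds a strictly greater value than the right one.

2 inversions

Count, for each position, how many later elements it exceeds:
12: 1
3: 0
17: 0
21: 1
18: 0
Sum: 1 + 0 + 0 + 1 + 0 = 2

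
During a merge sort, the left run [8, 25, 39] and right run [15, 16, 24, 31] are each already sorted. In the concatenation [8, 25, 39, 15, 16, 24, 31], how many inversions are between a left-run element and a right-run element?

There are 7 cross-inversions.

Count, for every r in R, how many entries of L exceed r:
r = 15: 25, 39 → 2
r = 16: 25, 39 → 2
r = 24: 25, 39 → 2
r = 31: 39 → 1
Cross-inversions: 2 + 2 + 2 + 1 = 7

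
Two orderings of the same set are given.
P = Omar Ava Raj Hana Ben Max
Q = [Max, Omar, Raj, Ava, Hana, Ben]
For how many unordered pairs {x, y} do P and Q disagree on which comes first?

Assign each item its position (1..6) in the first ordering, then rewrite the second ordering as that position sequence:
positions: Omar→1, Ava→2, Raj→3, Hana→4, Ben→5, Max→6
second ordering as positions: [6, 1, 3, 2, 4, 5]
Discordant pairs = inversions in this position sequence.
6: 1, 3, 2, 4, 5 → 5
1: 0
3: 2 → 1
2: 0
4: 0
5: 0
Total: 5 + 0 + 1 + 0 + 0 + 0 = 6

6 disagreeing pairs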